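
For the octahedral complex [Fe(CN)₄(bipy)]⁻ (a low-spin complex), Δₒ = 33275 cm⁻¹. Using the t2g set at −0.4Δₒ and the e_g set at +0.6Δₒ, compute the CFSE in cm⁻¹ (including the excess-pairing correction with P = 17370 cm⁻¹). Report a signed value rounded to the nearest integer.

Ligand charges: 4×(-1) from CN⁻ and 1×(+0) from bipy sum to -4; with overall charge -1, Fe is +3.
Fe sits in group 8; removing 3 electrons leaves Fe³⁺ with 8 − 3 = 5 d electrons.
Configuration: t2g^5 e_g^0.
The orbital stabilization is -2.0Δₒ = -2.0 × 33275 = -66550 cm⁻¹.
Relative to high-spin t2g^3 e_g^2 (0 paired), the low-spin configuration has 2 additional pairs, contributing +2 × 17370 = +34740 cm⁻¹.
Combining: -66550 + 34740 = -31810 cm⁻¹.

-31810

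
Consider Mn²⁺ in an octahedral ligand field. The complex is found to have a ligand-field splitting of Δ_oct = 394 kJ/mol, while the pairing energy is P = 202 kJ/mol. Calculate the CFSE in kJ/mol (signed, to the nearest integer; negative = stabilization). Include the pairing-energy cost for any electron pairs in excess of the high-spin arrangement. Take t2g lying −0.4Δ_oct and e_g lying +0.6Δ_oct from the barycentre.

-384

Group 7 minus oxidation state +2 gives a d⁵ configuration for Mn²⁺.
Δ_oct > P, so pairing is preferred: the ground state is low-spin.
Configuration: t2g^5 e_g^0.
Orbital CFSE = -2.0Δ_oct = -2.0 × 394 = -788 kJ/mol.
Excess pairs vs high-spin: 2 − 0 = 2; pairing cost = +404 kJ/mol.
Net CFSE = -788 + 404 = -384 kJ/mol.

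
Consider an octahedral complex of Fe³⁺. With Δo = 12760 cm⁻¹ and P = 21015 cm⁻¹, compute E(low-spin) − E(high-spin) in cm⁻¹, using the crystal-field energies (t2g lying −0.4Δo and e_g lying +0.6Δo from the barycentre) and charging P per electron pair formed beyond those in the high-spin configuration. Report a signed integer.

Fe is in group 8, so Fe³⁺ is d⁵ (8 − 3 = 5).
High-spin d⁵ fills as t2g^3 e_g^2 with CFSE 3(−0.4) + 2(+0.6) = 0.0Δo = 0 cm⁻¹.
Low-spin: t2g^5 e_g^0, orbital CFSE = -2.0Δo = -25520 cm⁻¹; plus 2 excess pairs × P = +42030 cm⁻¹; total 16510 cm⁻¹.
E(LS) − E(HS) = 16510 − (0) = 16510 cm⁻¹.

16510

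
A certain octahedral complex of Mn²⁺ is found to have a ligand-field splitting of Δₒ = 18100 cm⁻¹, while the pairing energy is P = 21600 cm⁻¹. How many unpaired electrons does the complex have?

5

Mn is in group 7, so Mn²⁺ is d⁵ (7 − 2 = 5).
Δₒ < P, so pairing is avoided: the ground state is high-spin.
Configuration: t₂g³ eg².
Unpaired electrons: 5.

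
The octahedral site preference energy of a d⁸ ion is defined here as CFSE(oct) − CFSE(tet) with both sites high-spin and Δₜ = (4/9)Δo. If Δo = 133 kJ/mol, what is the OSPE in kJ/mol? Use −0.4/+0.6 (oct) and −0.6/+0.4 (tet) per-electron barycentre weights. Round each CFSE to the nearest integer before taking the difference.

-113

In an octahedral site d⁸ (HS) is t₂g⁶ eg², giving CFSE(oct) = -1.2Δo = -160 kJ/mol.
Tetrahedral: e⁴ t₂⁴, CFSE = 4(−0.6) + 4(+0.4) = -0.8Δₜ = -0.8 × (4/9) × 133 = -47 kJ/mol.
OSPE = CFSE(oct) − CFSE(tet) = -160 − (-47) = -113 kJ/mol.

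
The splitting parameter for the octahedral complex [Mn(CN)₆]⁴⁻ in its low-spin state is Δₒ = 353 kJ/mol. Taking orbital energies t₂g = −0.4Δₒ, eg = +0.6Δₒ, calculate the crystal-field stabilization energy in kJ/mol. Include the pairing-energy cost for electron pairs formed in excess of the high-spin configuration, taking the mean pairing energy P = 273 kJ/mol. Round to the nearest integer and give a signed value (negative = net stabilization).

-160

Each CN⁻ contributes -1; 6 × (-1) = -6. With overall charge -4, Mn is in the +2 oxidation state.
Mn is in group 7, so Mn²⁺ is d⁵ (7 − 2 = 5).
Configuration: t₂g⁵ eg⁰.
Orbital CFSE = 5(-0.4) + 0(0.6) = -2.0Δₒ = -2.0 × 353 = -706 kJ/mol.
Relative to high-spin t₂g³ eg² (0 paired), the low-spin configuration has 2 additional pairs, contributing +2 × 273 = +546 kJ/mol.
Overall CFSE = -706 + 546 = -160 kJ/mol.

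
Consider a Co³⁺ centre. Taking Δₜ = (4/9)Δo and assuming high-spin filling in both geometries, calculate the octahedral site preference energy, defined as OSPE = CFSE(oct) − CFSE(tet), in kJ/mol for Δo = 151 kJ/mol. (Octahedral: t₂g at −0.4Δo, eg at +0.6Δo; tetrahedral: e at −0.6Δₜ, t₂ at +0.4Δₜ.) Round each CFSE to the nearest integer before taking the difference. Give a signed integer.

Group 9 minus oxidation state +3 gives a d⁶ configuration for Co³⁺.
In an octahedral site d⁶ (HS) is t₂g⁴ eg², giving CFSE(oct) = -0.4Δo = -60 kJ/mol.
Tetrahedral e³ t₂³ gives -0.6Δₜ = -0.6 × (4/9) × 151 = -40 kJ/mol.
Subtracting, OSPE = -60 − (-40) = -20 kJ/mol.

-20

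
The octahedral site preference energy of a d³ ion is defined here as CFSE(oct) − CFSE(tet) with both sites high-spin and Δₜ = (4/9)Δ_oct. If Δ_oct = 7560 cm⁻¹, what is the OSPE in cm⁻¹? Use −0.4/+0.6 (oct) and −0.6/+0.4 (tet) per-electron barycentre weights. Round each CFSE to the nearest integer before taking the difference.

In an octahedral site d³ (HS) is t₂g³ eg⁰, giving CFSE(oct) = -1.2Δ_oct = -9072 cm⁻¹.
In a tetrahedral site the filling is e² t₂¹: CFSE(tet) = -0.8Δₜ = -0.8 × (4/9)(7560) = -2688 cm⁻¹.
Subtracting, OSPE = -9072 − (-2688) = -6384 cm⁻¹.

-6384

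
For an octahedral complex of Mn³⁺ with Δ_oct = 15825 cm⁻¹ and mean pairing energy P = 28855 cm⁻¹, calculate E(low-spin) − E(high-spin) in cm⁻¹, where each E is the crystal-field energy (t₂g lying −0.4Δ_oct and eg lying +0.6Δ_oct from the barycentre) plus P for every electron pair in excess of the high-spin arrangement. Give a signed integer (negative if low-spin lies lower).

13030

Mn is in group 7, so Mn³⁺ is d⁴ (7 − 3 = 4).
High-spin: t₂g³ eg¹, CFSE = -0.6Δ_oct = -9495 cm⁻¹.
Low-spin: t₂g⁴ eg⁰, orbital CFSE = -1.6Δ_oct = -25320 cm⁻¹; plus 1 excess pair × P = +28855 cm⁻¹; total 3535 cm⁻¹.
The difference is 3535 − (-9495) = 13030 cm⁻¹, so high-spin lies lower.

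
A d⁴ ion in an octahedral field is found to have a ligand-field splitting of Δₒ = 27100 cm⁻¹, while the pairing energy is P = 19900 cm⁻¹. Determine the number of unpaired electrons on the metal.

2

Here Δₒ > P (27100 > 19900), so the low-spin state is favoured.
Configuration: t₂g⁴ eg⁰.
Unpaired electrons: 2.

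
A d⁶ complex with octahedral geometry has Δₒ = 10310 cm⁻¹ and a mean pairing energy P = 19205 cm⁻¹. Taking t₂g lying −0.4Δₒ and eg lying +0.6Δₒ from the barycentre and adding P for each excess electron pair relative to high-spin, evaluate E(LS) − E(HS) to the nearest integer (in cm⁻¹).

17790

In the high-spin limit (t₂g⁴ eg²) the orbital term is -0.4Δₒ = -4124 cm⁻¹, with no excess pairing.
Low-spin: t₂g⁶ eg⁰, orbital CFSE = -2.4Δₒ = -24744 cm⁻¹; plus 2 excess pairs × P = +38410 cm⁻¹; total 13666 cm⁻¹.
Thus E(LS) − E(HS) = 17790 cm⁻¹.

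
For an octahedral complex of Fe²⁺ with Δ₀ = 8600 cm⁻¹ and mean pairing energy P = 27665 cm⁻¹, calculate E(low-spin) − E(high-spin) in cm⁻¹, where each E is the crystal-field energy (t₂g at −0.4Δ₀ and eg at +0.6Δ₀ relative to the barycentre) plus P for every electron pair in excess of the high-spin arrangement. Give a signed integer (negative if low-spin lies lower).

Fe sits in group 8; removing 2 electrons leaves Fe²⁺ with 8 − 2 = 6 d electrons.
High-spin d⁶ fills as t₂g⁴ eg² with CFSE 4(−0.4) + 2(+0.6) = -0.4Δ₀ = -3440 cm⁻¹.
For low-spin the configuration is t₂g⁶ eg⁰: orbital energy -2.4 × 8600 = -20640 cm⁻¹, and 2 additional pairs relative to high-spin add 55330 cm⁻¹, giving 34690 cm⁻¹.
E(LS) − E(HS) = 34690 − (-3440) = 38130 cm⁻¹.

38130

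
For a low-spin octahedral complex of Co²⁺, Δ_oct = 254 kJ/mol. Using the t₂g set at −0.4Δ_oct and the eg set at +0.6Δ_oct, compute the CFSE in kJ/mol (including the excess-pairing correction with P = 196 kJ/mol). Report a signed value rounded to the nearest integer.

-261

Co sits in group 9; removing 2 electrons leaves Co²⁺ with 9 − 2 = 7 d electrons.
The d⁷ electrons fill as t₂g⁶ eg¹.
CFSE(orbital) = 6×(-0.4Δ_oct) + 1×(0.6Δ_oct) = -1.8Δ_oct; with Δ_oct = 254 kJ/mol that is -457 kJ/mol.
Pairing penalty: 3 pairs vs 2 in the high-spin reference → 1 extra × P = 196 kJ/mol.
Overall CFSE = -457 + 196 = -261 kJ/mol.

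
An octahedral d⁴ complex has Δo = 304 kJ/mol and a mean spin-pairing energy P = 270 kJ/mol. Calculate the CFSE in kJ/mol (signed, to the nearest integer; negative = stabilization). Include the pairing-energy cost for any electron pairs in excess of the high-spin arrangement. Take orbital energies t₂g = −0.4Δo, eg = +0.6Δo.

-216

Δo > P, so pairing is preferred: the ground state is low-spin.
Configuration: t₂g⁴ eg⁰.
Orbital CFSE = -1.6Δo = -1.6 × 304 = -486 kJ/mol.
Excess pairs vs high-spin: 1 − 0 = 1; pairing cost = +270 kJ/mol.
Net CFSE = -486 + 270 = -216 kJ/mol.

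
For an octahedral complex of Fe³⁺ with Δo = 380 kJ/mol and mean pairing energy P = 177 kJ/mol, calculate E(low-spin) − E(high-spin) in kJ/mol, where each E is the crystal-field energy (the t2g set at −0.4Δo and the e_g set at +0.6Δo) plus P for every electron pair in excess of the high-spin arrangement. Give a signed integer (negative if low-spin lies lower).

Fe is in group 8, so Fe³⁺ is d⁵ (8 − 3 = 5).
In the high-spin limit (t2g^3 e_g^2) the orbital term is 0.0Δo = 0 kJ/mol, with no excess pairing.
Low-spin t2g^5 e_g^0 gives -2.0Δo = -760 kJ/mol, but forming 2 extra pairs costs 2P = 354 kJ/mol, so E(LS) = -760 + 354 = -406 kJ/mol.
E(LS) − E(HS) = -406 − (0) = -406 kJ/mol.

-406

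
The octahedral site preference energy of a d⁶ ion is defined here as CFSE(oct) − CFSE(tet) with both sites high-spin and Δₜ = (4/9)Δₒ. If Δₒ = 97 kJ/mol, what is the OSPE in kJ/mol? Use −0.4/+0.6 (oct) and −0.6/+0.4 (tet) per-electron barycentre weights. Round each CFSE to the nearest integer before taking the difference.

-13

Octahedral high-spin t2g^4 e_g^2: CFSE = -0.4 × 97 = -39 kJ/mol.
Tetrahedral e^3 t2^3 gives -0.6Δₜ = -0.6 × (4/9) × 97 = -26 kJ/mol.
Subtracting, OSPE = -39 − (-26) = -13 kJ/mol.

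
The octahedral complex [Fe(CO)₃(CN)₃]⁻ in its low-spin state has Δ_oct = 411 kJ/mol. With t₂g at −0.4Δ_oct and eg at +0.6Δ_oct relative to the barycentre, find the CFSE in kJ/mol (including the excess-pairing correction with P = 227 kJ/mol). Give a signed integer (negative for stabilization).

Ligand charges: 3×(+0) from CO and 3×(-1) from CN⁻ sum to -3; with overall charge -1, Fe is +2.
Group 8 minus oxidation state +2 gives a d⁶ configuration for Fe²⁺.
The d⁶ electrons fill as t₂g⁶ eg⁰.
Orbital CFSE = 6(-0.4) + 0(0.6) = -2.4Δ_oct = -2.4 × 411 = -986 kJ/mol.
High-spin d⁶ would be t₂g⁴ eg² with 1 pair; low-spin has 3, so 2 excess pairs cost +2P = +454 kJ/mol.
Net CFSE = -986 + 454 = -532 kJ/mol.

-532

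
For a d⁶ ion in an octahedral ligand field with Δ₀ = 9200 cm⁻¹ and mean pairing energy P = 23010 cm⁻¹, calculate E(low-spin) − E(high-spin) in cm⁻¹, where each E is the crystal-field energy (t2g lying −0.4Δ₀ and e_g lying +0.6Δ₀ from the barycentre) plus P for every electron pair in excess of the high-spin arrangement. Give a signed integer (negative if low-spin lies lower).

27620

High-spin: t2g^4 e_g^2, CFSE = -0.4Δ₀ = -3680 cm⁻¹.
Low-spin t2g^6 e_g^0 gives -2.4Δ₀ = -22080 cm⁻¹, but forming 2 extra pairs costs 2P = 46020 cm⁻¹, so E(LS) = -22080 + 46020 = 23940 cm⁻¹.
Thus E(LS) − E(HS) = 27620 cm⁻¹.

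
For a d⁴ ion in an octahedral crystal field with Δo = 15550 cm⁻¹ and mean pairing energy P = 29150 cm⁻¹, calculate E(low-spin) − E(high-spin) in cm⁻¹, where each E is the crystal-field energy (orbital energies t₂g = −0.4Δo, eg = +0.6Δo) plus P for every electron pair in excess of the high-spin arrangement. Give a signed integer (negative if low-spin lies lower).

13600

High-spin d⁴ fills as t₂g³ eg¹ with CFSE 3(−0.4) + 1(+0.6) = -0.6Δo = -9330 cm⁻¹.
For low-spin the configuration is t₂g⁴ eg⁰: orbital energy -1.6 × 15550 = -24880 cm⁻¹, and 1 additional pair relative to high-spin adds 29150 cm⁻¹, giving 4270 cm⁻¹.
The difference is 4270 − (-9330) = 13600 cm⁻¹, so high-spin lies lower.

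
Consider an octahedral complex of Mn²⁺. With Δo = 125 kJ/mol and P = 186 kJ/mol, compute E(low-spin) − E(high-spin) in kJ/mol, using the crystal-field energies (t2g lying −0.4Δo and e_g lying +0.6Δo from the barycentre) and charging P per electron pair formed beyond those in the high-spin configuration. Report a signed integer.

Mn is in group 7, so Mn²⁺ is d⁵ (7 − 2 = 5).
High-spin d⁵ fills as t2g^3 e_g^2 with CFSE 3(−0.4) + 2(+0.6) = 0.0Δo = 0 kJ/mol.
Low-spin t2g^5 e_g^0 gives -2.0Δo = -250 kJ/mol, but forming 2 extra pairs costs 2P = 372 kJ/mol, so E(LS) = -250 + 372 = 122 kJ/mol.
E(LS) − E(HS) = 122 − (0) = 122 kJ/mol.

122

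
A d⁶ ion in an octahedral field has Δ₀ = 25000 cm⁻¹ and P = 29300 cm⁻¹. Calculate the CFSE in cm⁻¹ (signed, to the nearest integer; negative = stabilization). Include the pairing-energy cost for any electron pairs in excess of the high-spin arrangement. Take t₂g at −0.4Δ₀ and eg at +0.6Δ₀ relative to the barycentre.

Since Δ₀ = 25000 cm⁻¹ < P = 29300 cm⁻¹, the complex adopts the high-spin configuration.
Filling d⁶ accordingly: t₂g⁴ eg².
Orbital CFSE = -0.4Δ₀ = -0.4 × 25000 = -10000 cm⁻¹.
High-spin has no excess pairs, so no pairing correction applies.

-10000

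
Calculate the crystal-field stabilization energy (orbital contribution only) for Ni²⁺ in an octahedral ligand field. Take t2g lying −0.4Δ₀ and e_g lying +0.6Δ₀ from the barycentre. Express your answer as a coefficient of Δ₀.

-1.2 Δ₀

Ni²⁺: group 10, so d-count = 10 − 2 = 8.
Configuration: t2g^6 e_g^2.
CFSE = 6(-0.4Δ₀) + 2(0.6Δ₀) = -2.4Δ₀ + 1.2Δ₀ = -1.2Δ₀.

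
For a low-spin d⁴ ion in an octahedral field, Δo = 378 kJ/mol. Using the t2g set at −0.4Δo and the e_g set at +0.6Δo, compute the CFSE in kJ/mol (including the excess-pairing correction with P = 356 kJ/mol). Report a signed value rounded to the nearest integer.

Electron filling gives t2g^4 e_g^0.
CFSE(orbital) = 4×(-0.4Δo) + 0×(0.6Δo) = -1.6Δo; with Δo = 378 kJ/mol that is -605 kJ/mol.
Relative to high-spin t2g^3 e_g^1 (0 paired), the low-spin configuration has 1 additional pair, contributing +1 × 356 = +356 kJ/mol.
Net CFSE = -605 + 356 = -249 kJ/mol.

-249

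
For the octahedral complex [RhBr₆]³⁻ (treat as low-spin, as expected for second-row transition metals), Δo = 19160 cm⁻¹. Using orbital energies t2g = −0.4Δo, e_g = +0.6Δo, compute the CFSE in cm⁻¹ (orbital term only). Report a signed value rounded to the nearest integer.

-45984

Each Br⁻ contributes -1; 6 × (-1) = -6. With overall charge -3, Rh is in the +3 oxidation state.
Rh³⁺: group 9, so d-count = 9 − 3 = 6.
Configuration: t2g^6 e_g^0.
The orbital stabilization is -2.4Δo = -2.4 × 19160 = -45984 cm⁻¹.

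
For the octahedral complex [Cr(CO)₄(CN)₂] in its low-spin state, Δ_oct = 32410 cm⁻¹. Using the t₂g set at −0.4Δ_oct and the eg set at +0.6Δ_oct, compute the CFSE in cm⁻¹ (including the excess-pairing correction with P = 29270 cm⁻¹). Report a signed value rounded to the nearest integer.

-22586

Ligand charges: 4×(+0) from CO and 2×(-1) from CN⁻ sum to -2; with overall charge +0, Cr is +2.
Group 6 minus oxidation state +2 gives a d⁴ configuration for Cr²⁺.
The d⁴ electrons fill as t₂g⁴ eg⁰.
CFSE(orbital) = 4×(-0.4Δ_oct) + 0×(0.6Δ_oct) = -1.6Δ_oct; with Δ_oct = 32410 cm⁻¹ that is -51856 cm⁻¹.
High-spin d⁴ would be t₂g³ eg¹ with 0 pairs; low-spin has 1, so 1 excess pair costs +1P = +29270 cm⁻¹.
Combining: -51856 + 29270 = -22586 cm⁻¹.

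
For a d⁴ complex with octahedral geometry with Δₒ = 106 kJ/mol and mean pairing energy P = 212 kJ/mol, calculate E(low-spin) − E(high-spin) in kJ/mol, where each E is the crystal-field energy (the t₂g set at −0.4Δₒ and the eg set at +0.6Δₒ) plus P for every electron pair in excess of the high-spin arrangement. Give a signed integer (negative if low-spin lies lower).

High-spin: t₂g³ eg¹, CFSE = -0.6Δₒ = -64 kJ/mol.
Low-spin t₂g⁴ eg⁰ gives -1.6Δₒ = -170 kJ/mol, but forming 1 extra pair costs 1P = 212 kJ/mol, so E(LS) = -170 + 212 = 42 kJ/mol.
Thus E(LS) − E(HS) = 106 kJ/mol.

106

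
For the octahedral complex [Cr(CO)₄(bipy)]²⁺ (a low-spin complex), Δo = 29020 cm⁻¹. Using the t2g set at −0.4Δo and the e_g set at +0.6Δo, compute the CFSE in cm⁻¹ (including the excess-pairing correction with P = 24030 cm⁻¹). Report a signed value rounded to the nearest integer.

Ligand charges: 4×(+0) from CO and 1×(+0) from bipy sum to +0; with overall charge +2, Cr is +2.
Group 6 minus oxidation state +2 gives a d⁴ configuration for Cr²⁺.
Configuration: t2g^4 e_g^0.
CFSE(orbital) = 4×(-0.4Δo) + 0×(0.6Δo) = -1.6Δo; with Δo = 29020 cm⁻¹ that is -46432 cm⁻¹.
High-spin d⁴ would be t2g^3 e_g^1 with 0 pairs; low-spin has 1, so 1 excess pair costs +1P = +24030 cm⁻¹.
Net CFSE = -46432 + 24030 = -22402 cm⁻¹.

-22402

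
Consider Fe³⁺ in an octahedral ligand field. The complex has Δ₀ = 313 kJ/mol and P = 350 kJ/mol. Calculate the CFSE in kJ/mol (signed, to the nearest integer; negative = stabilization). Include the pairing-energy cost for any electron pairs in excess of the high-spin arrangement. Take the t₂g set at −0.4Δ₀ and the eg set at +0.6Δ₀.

Group 8 minus oxidation state +3 gives a d⁵ configuration for Fe³⁺.
Here Δ₀ < P (313 < 350), so the high-spin state is favoured.
Filling d⁵ accordingly: t₂g³ eg².
Orbital CFSE = 0.0Δ₀ = 0.0 × 313 = 0 kJ/mol.
High-spin has no excess pairs, so no pairing correction applies.

0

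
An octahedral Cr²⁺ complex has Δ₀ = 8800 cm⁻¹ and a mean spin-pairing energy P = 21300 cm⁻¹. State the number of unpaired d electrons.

4

Cr is in group 6, so Cr²⁺ is d⁴ (6 − 2 = 4).
Δ₀ < P, so pairing is avoided: the ground state is high-spin.
Configuration: t₂g³ eg¹.
Unpaired electrons: 4.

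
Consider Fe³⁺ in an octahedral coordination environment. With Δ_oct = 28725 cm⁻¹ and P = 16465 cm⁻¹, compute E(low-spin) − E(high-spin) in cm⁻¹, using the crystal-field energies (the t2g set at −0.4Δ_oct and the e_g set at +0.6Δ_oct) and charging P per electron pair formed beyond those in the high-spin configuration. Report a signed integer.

-24520

Group 8 minus oxidation state +3 gives a d⁵ configuration for Fe³⁺.
In the high-spin limit (t2g^3 e_g^2) the orbital term is 0.0Δ_oct = 0 cm⁻¹, with no excess pairing.
For low-spin the configuration is t2g^5 e_g^0: orbital energy -2.0 × 28725 = -57450 cm⁻¹, and 2 additional pairs relative to high-spin add 32930 cm⁻¹, giving -24520 cm⁻¹.
E(LS) − E(HS) = -24520 − (0) = -24520 cm⁻¹.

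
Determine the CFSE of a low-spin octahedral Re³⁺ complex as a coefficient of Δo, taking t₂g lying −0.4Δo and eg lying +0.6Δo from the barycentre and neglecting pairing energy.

Group 7 minus oxidation state +3 gives a d⁴ configuration for Re³⁺.
Configuration: t₂g⁴ eg⁰.
CFSE = 4(-0.4Δo) + 0(0.6Δo) = -1.6Δo + 0.0Δo = -1.6Δo.

-1.6 Δo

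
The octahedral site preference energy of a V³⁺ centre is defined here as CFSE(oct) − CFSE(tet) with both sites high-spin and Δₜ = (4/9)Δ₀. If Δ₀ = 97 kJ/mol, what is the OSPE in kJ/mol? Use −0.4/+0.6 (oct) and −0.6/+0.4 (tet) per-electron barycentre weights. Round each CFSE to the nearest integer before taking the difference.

Group 5 minus oxidation state +3 gives a d² configuration for V³⁺.
Octahedral (high-spin): t₂g² eg⁰, CFSE = 2(−0.4) + 0(+0.6) = -0.8Δ₀ = -0.8 × 97 = -78 kJ/mol.
In a tetrahedral site the filling is e² t₂⁰: CFSE(tet) = -1.2Δₜ = -1.2 × (4/9)(97) = -52 kJ/mol.
OSPE = CFSE(oct) − CFSE(tet) = -78 − (-52) = -26 kJ/mol.

-26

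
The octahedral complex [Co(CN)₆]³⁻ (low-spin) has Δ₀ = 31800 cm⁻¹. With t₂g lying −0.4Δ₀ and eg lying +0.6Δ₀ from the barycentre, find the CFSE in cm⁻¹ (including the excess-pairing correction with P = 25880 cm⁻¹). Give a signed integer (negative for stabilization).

Each CN⁻ contributes -1; 6 × (-1) = -6. With overall charge -3, Co is in the +3 oxidation state.
Co is in group 9, so Co³⁺ is d⁶ (9 − 3 = 6).
The d⁶ electrons fill as t₂g⁶ eg⁰.
Orbital CFSE = 6(-0.4) + 0(0.6) = -2.4Δ₀ = -2.4 × 31800 = -76320 cm⁻¹.
Pairing penalty: 3 pairs vs 1 in the high-spin reference → 2 extra × P = 51760 cm⁻¹.
Combining: -76320 + 51760 = -24560 cm⁻¹.

-24560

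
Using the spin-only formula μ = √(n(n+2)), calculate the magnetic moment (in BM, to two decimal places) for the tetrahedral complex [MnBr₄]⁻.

Each Br⁻ contributes -1; 4 × (-1) = -4. With overall charge -1, Mn is in the +3 oxidation state.
Mn³⁺: group 7, so d-count = 7 − 3 = 4.
Tetrahedral splitting is small, so the complex is high-spin.
Configuration: e^2 t2^2 → 4 unpaired electrons.
μ(spin-only) = √[4(4+2)] = √24 ≈ 4.90 BM.

4.90 BM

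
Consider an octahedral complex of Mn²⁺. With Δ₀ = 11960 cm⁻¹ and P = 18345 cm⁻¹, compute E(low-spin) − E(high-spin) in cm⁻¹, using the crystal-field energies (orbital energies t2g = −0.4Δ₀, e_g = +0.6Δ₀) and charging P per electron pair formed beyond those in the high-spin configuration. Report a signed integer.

12770

Mn²⁺: group 7, so d-count = 7 − 2 = 5.
High-spin: t2g^3 e_g^2, CFSE = 0.0Δ₀ = 0 cm⁻¹.
Low-spin: t2g^5 e_g^0, orbital CFSE = -2.0Δ₀ = -23920 cm⁻¹; plus 2 excess pairs × P = +36690 cm⁻¹; total 12770 cm⁻¹.
Thus E(LS) − E(HS) = 12770 cm⁻¹.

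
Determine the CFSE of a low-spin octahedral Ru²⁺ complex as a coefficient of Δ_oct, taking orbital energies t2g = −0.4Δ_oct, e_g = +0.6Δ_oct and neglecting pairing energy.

Group 8 minus oxidation state +2 gives a d⁶ configuration for Ru²⁺.
Configuration: t2g^6 e_g^0.
CFSE = 6(-0.4Δ_oct) + 0(0.6Δ_oct) = -2.4Δ_oct + 0.0Δ_oct = -2.4Δ_oct.

-2.4 Δ_oct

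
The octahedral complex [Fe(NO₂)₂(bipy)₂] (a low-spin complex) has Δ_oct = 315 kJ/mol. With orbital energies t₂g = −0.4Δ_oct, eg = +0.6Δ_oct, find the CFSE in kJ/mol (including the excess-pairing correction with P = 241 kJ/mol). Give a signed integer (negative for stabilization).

-274

Ligand charges: 2×(-1) from NO₂⁻ and 2×(+0) from bipy sum to -2; with overall charge +0, Fe is +2.
Fe²⁺: group 8, so d-count = 8 − 2 = 6.
Electron filling gives t₂g⁶ eg⁰.
CFSE(orbital) = 6×(-0.4Δ_oct) + 0×(0.6Δ_oct) = -2.4Δ_oct; with Δ_oct = 315 kJ/mol that is -756 kJ/mol.
Relative to high-spin t₂g⁴ eg² (1 paired), the low-spin configuration has 2 additional pairs, contributing +2 × 241 = +482 kJ/mol.
Overall CFSE = -756 + 482 = -274 kJ/mol.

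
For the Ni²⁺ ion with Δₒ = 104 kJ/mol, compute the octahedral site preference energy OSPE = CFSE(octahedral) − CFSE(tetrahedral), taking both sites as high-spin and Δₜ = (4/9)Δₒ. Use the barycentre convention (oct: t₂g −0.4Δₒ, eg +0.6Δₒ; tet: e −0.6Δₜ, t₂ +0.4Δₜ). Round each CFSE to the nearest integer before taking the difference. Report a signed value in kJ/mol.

Ni²⁺: group 10, so d-count = 10 − 2 = 8.
Octahedral (high-spin): t₂g⁶ eg², CFSE = 6(−0.4) + 2(+0.6) = -1.2Δₒ = -1.2 × 104 = -125 kJ/mol.
In a tetrahedral site the filling is e⁴ t₂⁴: CFSE(tet) = -0.8Δₜ = -0.8 × (4/9)(104) = -37 kJ/mol.
OSPE = -125 − (-37) = -88 kJ/mol.

-88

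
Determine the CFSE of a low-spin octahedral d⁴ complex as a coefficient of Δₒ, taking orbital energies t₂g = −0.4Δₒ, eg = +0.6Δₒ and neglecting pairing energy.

-1.6 Δₒ

Configuration: t₂g⁴ eg⁰.
CFSE = 4(-0.4Δₒ) + 0(0.6Δₒ) = -1.6Δₒ + 0.0Δₒ = -1.6Δₒ.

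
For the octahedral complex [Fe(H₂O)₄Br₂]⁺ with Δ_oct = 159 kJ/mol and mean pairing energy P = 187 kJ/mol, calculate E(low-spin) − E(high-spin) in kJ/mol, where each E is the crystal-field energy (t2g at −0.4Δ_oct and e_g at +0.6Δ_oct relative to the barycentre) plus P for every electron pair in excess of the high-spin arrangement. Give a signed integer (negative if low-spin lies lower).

56

Ligand charges: 4×(+0) from H₂O and 2×(-1) from Br⁻ sum to -2; with overall charge +1, Fe is +3.
Fe³⁺: group 8, so d-count = 8 − 3 = 5.
High-spin d⁵ fills as t2g^3 e_g^2 with CFSE 3(−0.4) + 2(+0.6) = 0.0Δ_oct = 0 kJ/mol.
Low-spin t2g^5 e_g^0 gives -2.0Δ_oct = -318 kJ/mol, but forming 2 extra pairs costs 2P = 374 kJ/mol, so E(LS) = -318 + 374 = 56 kJ/mol.
Thus E(LS) − E(HS) = 56 kJ/mol.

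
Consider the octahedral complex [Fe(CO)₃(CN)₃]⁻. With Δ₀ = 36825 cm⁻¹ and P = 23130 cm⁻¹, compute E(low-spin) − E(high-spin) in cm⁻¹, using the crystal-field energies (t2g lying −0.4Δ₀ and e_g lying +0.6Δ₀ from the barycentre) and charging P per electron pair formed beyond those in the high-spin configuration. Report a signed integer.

-27390

Ligand charges: 3×(+0) from CO and 3×(-1) from CN⁻ sum to -3; with overall charge -1, Fe is +2.
Group 8 minus oxidation state +2 gives a d⁶ configuration for Fe²⁺.
In the high-spin limit (t2g^4 e_g^2) the orbital term is -0.4Δ₀ = -14730 cm⁻¹, with no excess pairing.
For low-spin the configuration is t2g^6 e_g^0: orbital energy -2.4 × 36825 = -88380 cm⁻¹, and 2 additional pairs relative to high-spin add 46260 cm⁻¹, giving -42120 cm⁻¹.
Thus E(LS) − E(HS) = -27390 cm⁻¹.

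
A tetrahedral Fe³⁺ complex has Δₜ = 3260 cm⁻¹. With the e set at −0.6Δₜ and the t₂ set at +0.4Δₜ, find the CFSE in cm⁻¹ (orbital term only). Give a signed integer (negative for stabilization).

0

Fe³⁺: group 8, so d-count = 8 − 3 = 5.
With tetrahedral geometry the complex is necessarily high-spin.
Configuration: e² t₂³.
The orbital stabilization is 0.0Δₜ = 0.0 × 3260 = 0 cm⁻¹.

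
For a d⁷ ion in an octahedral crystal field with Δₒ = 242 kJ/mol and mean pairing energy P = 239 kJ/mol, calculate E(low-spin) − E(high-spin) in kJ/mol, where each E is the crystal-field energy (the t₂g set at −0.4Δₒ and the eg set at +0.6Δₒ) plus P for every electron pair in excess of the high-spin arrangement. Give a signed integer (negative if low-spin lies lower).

-3

In the high-spin limit (t₂g⁵ eg²) the orbital term is -0.8Δₒ = -194 kJ/mol, with no excess pairing.
Low-spin t₂g⁶ eg¹ gives -1.8Δₒ = -436 kJ/mol, but forming 1 extra pair costs 1P = 239 kJ/mol, so E(LS) = -436 + 239 = -197 kJ/mol.
The difference is -197 − (-194) = -3 kJ/mol, so low-spin lies lower.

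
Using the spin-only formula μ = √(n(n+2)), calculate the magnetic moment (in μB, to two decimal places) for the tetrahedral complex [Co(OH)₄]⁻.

Each OH⁻ contributes -1; 4 × (-1) = -4. With overall charge -1, Co is in the +3 oxidation state.
Co³⁺: group 9, so d-count = 9 − 3 = 6.
With tetrahedral geometry the complex is necessarily high-spin.
Configuration: e³ t₂³ → 4 unpaired electrons.
μ(spin-only) = √[4(4+2)] = √24 ≈ 4.90 μB.

4.90 μB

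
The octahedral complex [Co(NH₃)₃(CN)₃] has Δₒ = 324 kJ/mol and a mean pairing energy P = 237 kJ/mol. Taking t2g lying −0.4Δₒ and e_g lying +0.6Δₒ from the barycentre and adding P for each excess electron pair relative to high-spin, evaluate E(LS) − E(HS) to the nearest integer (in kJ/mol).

-174

Ligand charges: 3×(+0) from NH₃ and 3×(-1) from CN⁻ sum to -3; with overall charge +0, Co is +3.
Co sits in group 9; removing 3 electrons leaves Co³⁺ with 9 − 3 = 6 d electrons.
High-spin d⁶ fills as t2g^4 e_g^2 with CFSE 4(−0.4) + 2(+0.6) = -0.4Δₒ = -130 kJ/mol.
For low-spin the configuration is t2g^6 e_g^0: orbital energy -2.4 × 324 = -778 kJ/mol, and 2 additional pairs relative to high-spin add 474 kJ/mol, giving -304 kJ/mol.
Thus E(LS) − E(HS) = -174 kJ/mol.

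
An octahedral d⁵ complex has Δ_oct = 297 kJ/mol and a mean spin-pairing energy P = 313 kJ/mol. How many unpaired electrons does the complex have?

5

Since Δ_oct = 297 kJ/mol < P = 313 kJ/mol, the complex adopts the high-spin configuration.
Filling d⁵ accordingly: t2g^3 e_g^2.
Unpaired electrons: 5.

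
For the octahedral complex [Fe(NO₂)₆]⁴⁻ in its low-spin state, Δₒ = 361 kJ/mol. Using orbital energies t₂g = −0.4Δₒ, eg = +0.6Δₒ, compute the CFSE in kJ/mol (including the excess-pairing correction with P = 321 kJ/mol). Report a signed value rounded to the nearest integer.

Each NO₂⁻ contributes -1; 6 × (-1) = -6. With overall charge -4, Fe is in the +2 oxidation state.
Fe²⁺: group 8, so d-count = 8 − 2 = 6.
The d⁶ electrons fill as t₂g⁶ eg⁰.
The orbital stabilization is -2.4Δₒ = -2.4 × 361 = -866 kJ/mol.
High-spin d⁶ would be t₂g⁴ eg² with 1 pair; low-spin has 3, so 2 excess pairs cost +2P = +642 kJ/mol.
Combining: -866 + 642 = -224 kJ/mol.

-224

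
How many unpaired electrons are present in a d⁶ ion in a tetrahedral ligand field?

4

Tetrahedral splitting is small, so the complex is high-spin.
Configuration: e³ t₂³, giving 4 unpaired electrons.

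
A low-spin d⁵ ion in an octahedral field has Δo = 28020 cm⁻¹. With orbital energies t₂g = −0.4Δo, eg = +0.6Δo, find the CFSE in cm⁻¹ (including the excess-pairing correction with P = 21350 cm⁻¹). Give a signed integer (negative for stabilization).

-13340

Electron filling gives t₂g⁵ eg⁰.
The orbital stabilization is -2.0Δo = -2.0 × 28020 = -56040 cm⁻¹.
Relative to high-spin t₂g³ eg² (0 paired), the low-spin configuration has 2 additional pairs, contributing +2 × 21350 = +42700 cm⁻¹.
Combining: -56040 + 42700 = -13340 cm⁻¹.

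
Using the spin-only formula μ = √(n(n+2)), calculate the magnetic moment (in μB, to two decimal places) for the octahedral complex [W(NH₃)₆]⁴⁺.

2.83 μB

NH₃ is neutral, so the +4 overall charge sits on W: oxidation state +4.
W⁴⁺: group 6, so d-count = 6 − 4 = 2.
Configuration: t₂g² eg⁰ → 2 unpaired electrons.
μ(spin-only) = √[2(2+2)] = √8 ≈ 2.83 μB.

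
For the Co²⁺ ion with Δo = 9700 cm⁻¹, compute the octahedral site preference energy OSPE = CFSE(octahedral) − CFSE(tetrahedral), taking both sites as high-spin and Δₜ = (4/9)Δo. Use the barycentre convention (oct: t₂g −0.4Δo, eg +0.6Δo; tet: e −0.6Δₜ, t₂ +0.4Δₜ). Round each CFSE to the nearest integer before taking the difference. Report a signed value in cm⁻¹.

Group 9 minus oxidation state +2 gives a d⁷ configuration for Co²⁺.
Octahedral high-spin t2g^5 e_g^2: CFSE = -0.8 × 9700 = -7760 cm⁻¹.
In a tetrahedral site the filling is e^4 t2^3: CFSE(tet) = -1.2Δₜ = -1.2 × (4/9)(9700) = -5173 cm⁻¹.
OSPE = CFSE(oct) − CFSE(tet) = -7760 − (-5173) = -2587 cm⁻¹.

-2587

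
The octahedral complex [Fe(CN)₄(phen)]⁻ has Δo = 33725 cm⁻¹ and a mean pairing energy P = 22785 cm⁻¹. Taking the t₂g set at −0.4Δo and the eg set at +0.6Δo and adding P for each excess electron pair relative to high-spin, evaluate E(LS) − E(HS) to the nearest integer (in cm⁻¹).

-21880

Ligand charges: 4×(-1) from CN⁻ and 1×(+0) from phen sum to -4; with overall charge -1, Fe is +3.
Group 8 minus oxidation state +3 gives a d⁵ configuration for Fe³⁺.
High-spin d⁵ fills as t₂g³ eg² with CFSE 3(−0.4) + 2(+0.6) = 0.0Δo = 0 cm⁻¹.
Low-spin: t₂g⁵ eg⁰, orbital CFSE = -2.0Δo = -67450 cm⁻¹; plus 2 excess pairs × P = +45570 cm⁻¹; total -21880 cm⁻¹.
E(LS) − E(HS) = -21880 − (0) = -21880 cm⁻¹.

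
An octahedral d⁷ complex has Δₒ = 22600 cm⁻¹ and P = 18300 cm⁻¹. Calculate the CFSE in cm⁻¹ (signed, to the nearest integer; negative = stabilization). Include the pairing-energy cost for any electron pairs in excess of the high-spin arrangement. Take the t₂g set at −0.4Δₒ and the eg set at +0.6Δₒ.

-22380

With Δₒ > P the complex is low-spin.
Filling d⁷ accordingly: t₂g⁶ eg¹.
Orbital CFSE = -1.8Δₒ = -1.8 × 22600 = -40680 cm⁻¹.
Excess pairs vs high-spin: 3 − 2 = 1; pairing cost = +18300 cm⁻¹.
Net CFSE = -40680 + 18300 = -22380 cm⁻¹.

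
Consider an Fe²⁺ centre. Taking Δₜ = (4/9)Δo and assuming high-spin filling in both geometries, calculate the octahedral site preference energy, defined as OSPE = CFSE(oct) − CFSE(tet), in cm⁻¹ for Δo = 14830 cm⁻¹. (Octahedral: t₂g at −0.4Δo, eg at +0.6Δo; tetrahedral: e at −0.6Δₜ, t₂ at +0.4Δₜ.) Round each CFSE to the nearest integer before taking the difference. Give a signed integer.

Group 8 minus oxidation state +2 gives a d⁶ configuration for Fe²⁺.
Octahedral (high-spin): t₂g⁴ eg², CFSE = 4(−0.4) + 2(+0.6) = -0.4Δo = -0.4 × 14830 = -5932 cm⁻¹.
Tetrahedral e³ t₂³ gives -0.6Δₜ = -0.6 × (4/9) × 14830 = -3955 cm⁻¹.
Subtracting, OSPE = -5932 − (-3955) = -1977 cm⁻¹.

-1977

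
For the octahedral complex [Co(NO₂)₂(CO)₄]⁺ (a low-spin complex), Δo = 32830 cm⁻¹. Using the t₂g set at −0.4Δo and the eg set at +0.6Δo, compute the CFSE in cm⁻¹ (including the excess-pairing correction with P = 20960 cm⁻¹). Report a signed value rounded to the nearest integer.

Ligand charges: 2×(-1) from NO₂⁻ and 4×(+0) from CO sum to -2; with overall charge +1, Co is +3.
Co sits in group 9; removing 3 electrons leaves Co³⁺ with 9 − 3 = 6 d electrons.
The d⁶ electrons fill as t₂g⁶ eg⁰.
CFSE(orbital) = 6×(-0.4Δo) + 0×(0.6Δo) = -2.4Δo; with Δo = 32830 cm⁻¹ that is -78792 cm⁻¹.
Relative to high-spin t₂g⁴ eg² (1 paired), the low-spin configuration has 2 additional pairs, contributing +2 × 20960 = +41920 cm⁻¹.
Net CFSE = -78792 + 41920 = -36872 cm⁻¹.

-36872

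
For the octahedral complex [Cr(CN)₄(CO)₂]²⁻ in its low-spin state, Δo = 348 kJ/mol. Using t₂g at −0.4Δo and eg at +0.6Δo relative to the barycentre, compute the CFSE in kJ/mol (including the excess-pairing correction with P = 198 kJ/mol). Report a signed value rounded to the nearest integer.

-359

Ligand charges: 4×(-1) from CN⁻ and 2×(+0) from CO sum to -4; with overall charge -2, Cr is +2.
Cr sits in group 6; removing 2 electrons leaves Cr²⁺ with 6 − 2 = 4 d electrons.
Configuration: t₂g⁴ eg⁰.
CFSE(orbital) = 4×(-0.4Δo) + 0×(0.6Δo) = -1.6Δo; with Δo = 348 kJ/mol that is -557 kJ/mol.
High-spin d⁴ would be t₂g³ eg¹ with 0 pairs; low-spin has 1, so 1 excess pair costs +1P = +198 kJ/mol.
Overall CFSE = -557 + 198 = -359 kJ/mol.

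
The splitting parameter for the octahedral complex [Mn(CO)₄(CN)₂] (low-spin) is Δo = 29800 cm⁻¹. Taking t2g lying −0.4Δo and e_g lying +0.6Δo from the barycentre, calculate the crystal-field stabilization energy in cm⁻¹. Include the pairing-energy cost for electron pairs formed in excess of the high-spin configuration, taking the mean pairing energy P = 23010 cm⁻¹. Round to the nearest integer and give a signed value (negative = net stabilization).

-13580

Ligand charges: 4×(+0) from CO and 2×(-1) from CN⁻ sum to -2; with overall charge +0, Mn is +2.
Mn sits in group 7; removing 2 electrons leaves Mn²⁺ with 7 − 2 = 5 d electrons.
Electron filling gives t2g^5 e_g^0.
CFSE(orbital) = 5×(-0.4Δo) + 0×(0.6Δo) = -2.0Δo; with Δo = 29800 cm⁻¹ that is -59600 cm⁻¹.
High-spin d⁵ would be t2g^3 e_g^2 with 0 pairs; low-spin has 2, so 2 excess pairs cost +2P = +46020 cm⁻¹.
Overall CFSE = -59600 + 46020 = -13580 cm⁻¹.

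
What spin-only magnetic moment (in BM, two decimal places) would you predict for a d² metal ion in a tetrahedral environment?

Tetrahedral fields are weak (Δₜ ≈ 4/9 Δₒ), so electrons fill high-spin.
Configuration: e^2 t2^0 → 2 unpaired electrons.
μ(spin-only) = √[2(2+2)] = √8 ≈ 2.83 BM.

2.83 BM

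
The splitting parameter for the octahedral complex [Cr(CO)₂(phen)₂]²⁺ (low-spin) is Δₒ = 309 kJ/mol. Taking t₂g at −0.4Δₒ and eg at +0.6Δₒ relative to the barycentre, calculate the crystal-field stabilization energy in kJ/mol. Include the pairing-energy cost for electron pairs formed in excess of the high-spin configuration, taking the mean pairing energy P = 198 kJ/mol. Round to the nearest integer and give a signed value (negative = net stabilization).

-296

Ligand charges: 2×(+0) from CO and 2×(+0) from phen sum to +0; with overall charge +2, Cr is +2.
Cr is in group 6, so Cr²⁺ is d⁴ (6 − 2 = 4).
Configuration: t₂g⁴ eg⁰.
CFSE(orbital) = 4×(-0.4Δₒ) + 0×(0.6Δₒ) = -1.6Δₒ; with Δₒ = 309 kJ/mol that is -494 kJ/mol.
Relative to high-spin t₂g³ eg¹ (0 paired), the low-spin configuration has 1 additional pair, contributing +1 × 198 = +198 kJ/mol.
Net CFSE = -494 + 198 = -296 kJ/mol.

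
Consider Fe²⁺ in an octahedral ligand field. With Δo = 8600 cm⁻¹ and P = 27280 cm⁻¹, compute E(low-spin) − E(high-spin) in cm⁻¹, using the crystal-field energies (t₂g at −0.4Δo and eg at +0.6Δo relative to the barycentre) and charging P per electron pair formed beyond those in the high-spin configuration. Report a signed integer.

Fe sits in group 8; removing 2 electrons leaves Fe²⁺ with 8 − 2 = 6 d electrons.
High-spin d⁶ fills as t₂g⁴ eg² with CFSE 4(−0.4) + 2(+0.6) = -0.4Δo = -3440 cm⁻¹.
For low-spin the configuration is t₂g⁶ eg⁰: orbital energy -2.4 × 8600 = -20640 cm⁻¹, and 2 additional pairs relative to high-spin add 54560 cm⁻¹, giving 33920 cm⁻¹.
Thus E(LS) − E(HS) = 37360 cm⁻¹.

37360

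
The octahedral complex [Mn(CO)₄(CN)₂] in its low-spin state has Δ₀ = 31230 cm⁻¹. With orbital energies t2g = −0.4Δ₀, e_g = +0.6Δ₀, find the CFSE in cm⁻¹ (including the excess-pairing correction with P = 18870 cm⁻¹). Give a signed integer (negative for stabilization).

Ligand charges: 4×(+0) from CO and 2×(-1) from CN⁻ sum to -2; with overall charge +0, Mn is +2.
Mn²⁺: group 7, so d-count = 7 − 2 = 5.
Electron filling gives t2g^5 e_g^0.
The orbital stabilization is -2.0Δ₀ = -2.0 × 31230 = -62460 cm⁻¹.
Relative to high-spin t2g^3 e_g^2 (0 paired), the low-spin configuration has 2 additional pairs, contributing +2 × 18870 = +37740 cm⁻¹.
Overall CFSE = -62460 + 37740 = -24720 cm⁻¹.

-24720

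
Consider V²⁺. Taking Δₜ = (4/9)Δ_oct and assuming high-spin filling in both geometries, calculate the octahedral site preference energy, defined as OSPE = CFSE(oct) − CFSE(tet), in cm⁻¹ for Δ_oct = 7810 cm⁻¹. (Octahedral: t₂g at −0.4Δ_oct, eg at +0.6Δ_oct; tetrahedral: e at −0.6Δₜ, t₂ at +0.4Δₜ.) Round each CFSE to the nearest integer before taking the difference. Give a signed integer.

-6595

Group 5 minus oxidation state +2 gives a d³ configuration for V²⁺.
In an octahedral site d³ (HS) is t2g^3 e_g^0, giving CFSE(oct) = -1.2Δ_oct = -9372 cm⁻¹.
Tetrahedral: e^2 t2^1, CFSE = 2(−0.6) + 1(+0.4) = -0.8Δₜ = -0.8 × (4/9) × 7810 = -2777 cm⁻¹.
Subtracting, OSPE = -9372 − (-2777) = -6595 cm⁻¹.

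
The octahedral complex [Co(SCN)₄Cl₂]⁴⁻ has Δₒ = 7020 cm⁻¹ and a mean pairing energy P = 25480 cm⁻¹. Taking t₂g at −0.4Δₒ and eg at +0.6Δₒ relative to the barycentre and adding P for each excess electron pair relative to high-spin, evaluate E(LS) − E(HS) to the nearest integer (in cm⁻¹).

Ligand charges: 4×(-1) from SCN⁻ and 2×(-1) from Cl⁻ sum to -6; with overall charge -4, Co is +2.
Co is in group 9, so Co²⁺ is d⁷ (9 − 2 = 7).
High-spin: t₂g⁵ eg², CFSE = -0.8Δₒ = -5616 cm⁻¹.
For low-spin the configuration is t₂g⁶ eg¹: orbital energy -1.8 × 7020 = -12636 cm⁻¹, and 1 additional pair relative to high-spin adds 25480 cm⁻¹, giving 12844 cm⁻¹.
Thus E(LS) − E(HS) = 18460 cm⁻¹.

18460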